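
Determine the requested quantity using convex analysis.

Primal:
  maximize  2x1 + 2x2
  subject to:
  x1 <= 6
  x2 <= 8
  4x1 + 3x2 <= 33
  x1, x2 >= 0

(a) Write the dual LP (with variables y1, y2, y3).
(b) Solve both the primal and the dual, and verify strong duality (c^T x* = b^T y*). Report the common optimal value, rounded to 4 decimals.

The standard primal-dual pair for 'max c^T x s.t. A x <= b, x >= 0' is:
  Dual:  min b^T y  s.t.  A^T y >= c,  y >= 0.

So the dual LP is:
  minimize  6y1 + 8y2 + 33y3
  subject to:
    y1 + 4y3 >= 2
    y2 + 3y3 >= 2
    y1, y2, y3 >= 0

Solving the primal: x* = (2.25, 8).
  primal value c^T x* = 20.5.
Solving the dual: y* = (0, 0.5, 0.5).
  dual value b^T y* = 20.5.
Strong duality: c^T x* = b^T y*. Confirmed.

20.5


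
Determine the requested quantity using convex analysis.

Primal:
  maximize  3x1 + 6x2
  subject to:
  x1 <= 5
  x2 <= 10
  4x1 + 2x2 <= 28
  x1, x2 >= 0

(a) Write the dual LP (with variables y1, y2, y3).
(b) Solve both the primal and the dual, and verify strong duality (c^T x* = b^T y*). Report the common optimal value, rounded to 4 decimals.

The standard primal-dual pair for 'max c^T x s.t. A x <= b, x >= 0' is:
  Dual:  min b^T y  s.t.  A^T y >= c,  y >= 0.

So the dual LP is:
  minimize  5y1 + 10y2 + 28y3
  subject to:
    y1 + 4y3 >= 3
    y2 + 2y3 >= 6
    y1, y2, y3 >= 0

Solving the primal: x* = (2, 10).
  primal value c^T x* = 66.
Solving the dual: y* = (0, 4.5, 0.75).
  dual value b^T y* = 66.
Strong duality: c^T x* = b^T y*. Confirmed.

66


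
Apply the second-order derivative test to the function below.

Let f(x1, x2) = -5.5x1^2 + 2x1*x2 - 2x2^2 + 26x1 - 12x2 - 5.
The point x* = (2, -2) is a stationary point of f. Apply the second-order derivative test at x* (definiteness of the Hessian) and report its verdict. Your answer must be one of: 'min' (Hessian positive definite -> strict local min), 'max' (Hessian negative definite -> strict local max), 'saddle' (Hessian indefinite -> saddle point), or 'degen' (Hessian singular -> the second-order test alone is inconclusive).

Compute the Hessian H = grad^2 f:
  H = [[-11, 2], [2, -4]]
Verify stationarity: grad f(x*) = H x* + g = (0, 0).
Eigenvalues of H: -11.5311, -3.4689.
Both eigenvalues < 0, so H is negative definite -> x* is a strict local max.

max


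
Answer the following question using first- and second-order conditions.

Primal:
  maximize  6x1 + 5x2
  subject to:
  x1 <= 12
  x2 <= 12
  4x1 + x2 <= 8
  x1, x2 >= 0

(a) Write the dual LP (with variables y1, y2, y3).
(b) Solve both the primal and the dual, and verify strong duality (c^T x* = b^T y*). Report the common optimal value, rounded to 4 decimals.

The standard primal-dual pair for 'max c^T x s.t. A x <= b, x >= 0' is:
  Dual:  min b^T y  s.t.  A^T y >= c,  y >= 0.

So the dual LP is:
  minimize  12y1 + 12y2 + 8y3
  subject to:
    y1 + 4y3 >= 6
    y2 + y3 >= 5
    y1, y2, y3 >= 0

Solving the primal: x* = (0, 8).
  primal value c^T x* = 40.
Solving the dual: y* = (0, 0, 5).
  dual value b^T y* = 40.
Strong duality: c^T x* = b^T y*. Confirmed.

40


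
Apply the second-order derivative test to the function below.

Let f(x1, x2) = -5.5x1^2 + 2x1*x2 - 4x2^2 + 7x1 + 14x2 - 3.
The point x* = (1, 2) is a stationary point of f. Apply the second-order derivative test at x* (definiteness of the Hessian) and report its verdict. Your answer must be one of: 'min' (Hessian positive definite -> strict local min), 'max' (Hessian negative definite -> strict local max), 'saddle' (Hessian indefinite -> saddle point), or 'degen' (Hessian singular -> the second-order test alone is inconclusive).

Compute the Hessian H = grad^2 f:
  H = [[-11, 2], [2, -8]]
Verify stationarity: grad f(x*) = H x* + g = (0, 0).
Eigenvalues of H: -12, -7.
Both eigenvalues < 0, so H is negative definite -> x* is a strict local max.

max


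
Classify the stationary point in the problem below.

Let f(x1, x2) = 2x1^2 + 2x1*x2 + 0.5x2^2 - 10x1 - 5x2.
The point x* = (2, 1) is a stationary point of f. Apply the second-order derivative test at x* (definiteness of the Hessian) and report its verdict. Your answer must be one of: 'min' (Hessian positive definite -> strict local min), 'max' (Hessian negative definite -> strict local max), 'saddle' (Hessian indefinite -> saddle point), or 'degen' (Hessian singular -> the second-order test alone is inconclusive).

Compute the Hessian H = grad^2 f:
  H = [[4, 2], [2, 1]]
Verify stationarity: grad f(x*) = H x* + g = (0, 0).
Eigenvalues of H: 0, 5.
H has a zero eigenvalue (singular; positive semidefinite but not definite), so H is neither positive definite, negative definite, nor indefinite. The second-order test alone is inconclusive -> degen.
(Indeed, f is constant along the null direction of H through x*, so x* is not a strict local extremum.)

degen


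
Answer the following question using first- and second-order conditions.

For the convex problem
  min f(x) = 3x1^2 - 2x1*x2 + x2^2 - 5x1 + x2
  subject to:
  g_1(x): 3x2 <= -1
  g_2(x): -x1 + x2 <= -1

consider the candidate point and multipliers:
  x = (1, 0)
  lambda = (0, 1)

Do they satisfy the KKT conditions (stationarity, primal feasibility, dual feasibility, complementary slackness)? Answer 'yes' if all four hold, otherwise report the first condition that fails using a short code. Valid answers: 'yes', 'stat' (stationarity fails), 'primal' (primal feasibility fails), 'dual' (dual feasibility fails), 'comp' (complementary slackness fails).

Gradient of f: grad f(x) = Q x + c = (1, -1)
Constraint values g_i(x) = a_i^T x - b_i:
  g_1((1, 0)) = 1
  g_2((1, 0)) = 0
Stationarity residual: grad f(x) + sum_i lambda_i a_i = (0, 0)
  -> stationarity OK
Primal feasibility (all g_i <= 0): FAILS
Dual feasibility (all lambda_i >= 0): OK
Complementary slackness (lambda_i * g_i(x) = 0 for all i): OK

Verdict: the first failing condition is primal_feasibility -> primal.

primal


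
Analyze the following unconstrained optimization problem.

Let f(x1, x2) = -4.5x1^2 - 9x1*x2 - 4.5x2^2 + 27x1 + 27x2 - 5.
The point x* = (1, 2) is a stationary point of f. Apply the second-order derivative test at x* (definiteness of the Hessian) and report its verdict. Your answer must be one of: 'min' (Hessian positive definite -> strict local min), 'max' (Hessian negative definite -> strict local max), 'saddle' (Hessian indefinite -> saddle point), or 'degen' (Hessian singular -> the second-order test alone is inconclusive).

Compute the Hessian H = grad^2 f:
  H = [[-9, -9], [-9, -9]]
Verify stationarity: grad f(x*) = H x* + g = (0, 0).
Eigenvalues of H: -18, 0.
H has a zero eigenvalue (singular; negative semidefinite but not definite), so H is neither positive definite, negative definite, nor indefinite. The second-order test alone is inconclusive -> degen.
(Indeed, f is constant along the null direction of H through x*, so x* is not a strict local extremum.)

degen


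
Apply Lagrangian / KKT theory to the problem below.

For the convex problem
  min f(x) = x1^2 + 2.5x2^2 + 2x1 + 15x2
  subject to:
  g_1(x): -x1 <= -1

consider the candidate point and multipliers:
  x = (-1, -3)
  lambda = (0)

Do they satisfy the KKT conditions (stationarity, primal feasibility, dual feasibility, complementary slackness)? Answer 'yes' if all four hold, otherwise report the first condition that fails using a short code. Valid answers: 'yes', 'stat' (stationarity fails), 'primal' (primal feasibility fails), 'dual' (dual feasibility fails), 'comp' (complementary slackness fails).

Gradient of f: grad f(x) = Q x + c = (0, 0)
Constraint values g_i(x) = a_i^T x - b_i:
  g_1((-1, -3)) = 2
Stationarity residual: grad f(x) + sum_i lambda_i a_i = (0, 0)
  -> stationarity OK
Primal feasibility (all g_i <= 0): FAILS
Dual feasibility (all lambda_i >= 0): OK
Complementary slackness (lambda_i * g_i(x) = 0 for all i): OK

Verdict: the first failing condition is primal_feasibility -> primal.

primal


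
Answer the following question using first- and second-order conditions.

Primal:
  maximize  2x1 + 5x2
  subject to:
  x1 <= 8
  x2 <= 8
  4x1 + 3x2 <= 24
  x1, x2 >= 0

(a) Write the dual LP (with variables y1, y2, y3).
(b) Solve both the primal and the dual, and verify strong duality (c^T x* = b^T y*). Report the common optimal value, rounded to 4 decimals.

The standard primal-dual pair for 'max c^T x s.t. A x <= b, x >= 0' is:
  Dual:  min b^T y  s.t.  A^T y >= c,  y >= 0.

So the dual LP is:
  minimize  8y1 + 8y2 + 24y3
  subject to:
    y1 + 4y3 >= 2
    y2 + 3y3 >= 5
    y1, y2, y3 >= 0

Solving the primal: x* = (0, 8).
  primal value c^T x* = 40.
Solving the dual: y* = (0, 3.5, 0.5).
  dual value b^T y* = 40.
Strong duality: c^T x* = b^T y*. Confirmed.

40


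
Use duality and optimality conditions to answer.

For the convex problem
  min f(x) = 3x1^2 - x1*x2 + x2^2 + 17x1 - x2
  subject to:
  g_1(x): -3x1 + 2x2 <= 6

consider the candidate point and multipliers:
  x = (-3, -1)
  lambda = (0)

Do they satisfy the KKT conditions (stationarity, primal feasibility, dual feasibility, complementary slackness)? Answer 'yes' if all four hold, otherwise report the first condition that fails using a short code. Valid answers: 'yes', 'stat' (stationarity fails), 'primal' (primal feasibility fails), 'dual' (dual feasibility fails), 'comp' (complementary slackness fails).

Gradient of f: grad f(x) = Q x + c = (0, 0)
Constraint values g_i(x) = a_i^T x - b_i:
  g_1((-3, -1)) = 1
Stationarity residual: grad f(x) + sum_i lambda_i a_i = (0, 0)
  -> stationarity OK
Primal feasibility (all g_i <= 0): FAILS
Dual feasibility (all lambda_i >= 0): OK
Complementary slackness (lambda_i * g_i(x) = 0 for all i): OK

Verdict: the first failing condition is primal_feasibility -> primal.

primal


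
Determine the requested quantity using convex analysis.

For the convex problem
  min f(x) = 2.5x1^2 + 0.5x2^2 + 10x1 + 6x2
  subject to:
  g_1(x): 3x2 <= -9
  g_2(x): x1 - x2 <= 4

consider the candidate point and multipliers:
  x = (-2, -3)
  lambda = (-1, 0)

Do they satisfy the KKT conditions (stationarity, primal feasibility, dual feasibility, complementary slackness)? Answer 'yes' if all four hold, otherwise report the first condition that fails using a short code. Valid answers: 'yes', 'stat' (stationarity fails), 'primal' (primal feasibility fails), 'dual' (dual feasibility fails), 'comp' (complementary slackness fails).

Gradient of f: grad f(x) = Q x + c = (0, 3)
Constraint values g_i(x) = a_i^T x - b_i:
  g_1((-2, -3)) = 0
  g_2((-2, -3)) = -3
Stationarity residual: grad f(x) + sum_i lambda_i a_i = (0, 0)
  -> stationarity OK
Primal feasibility (all g_i <= 0): OK
Dual feasibility (all lambda_i >= 0): FAILS
Complementary slackness (lambda_i * g_i(x) = 0 for all i): OK

Verdict: the first failing condition is dual_feasibility -> dual.

dual


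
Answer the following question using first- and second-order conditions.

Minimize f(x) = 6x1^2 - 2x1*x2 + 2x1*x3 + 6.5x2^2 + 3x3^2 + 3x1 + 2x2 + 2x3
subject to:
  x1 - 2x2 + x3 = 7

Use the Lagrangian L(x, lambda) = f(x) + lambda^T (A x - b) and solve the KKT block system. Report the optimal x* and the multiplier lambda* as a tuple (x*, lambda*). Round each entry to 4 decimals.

Form the Lagrangian:
  L(x, lambda) = (1/2) x^T Q x + c^T x + lambda^T (A x - b)
Stationarity (grad_x L = 0): Q x + c + A^T lambda = 0.
Primal feasibility: A x = b.

This gives the KKT block system:
  [ Q   A^T ] [ x     ]   [-c ]
  [ A    0  ] [ lambda ] = [ b ]

Solving the linear system:
  x*      = (0.2368, -2.3684, 2.0263)
  lambda* = (-14.6316)
  f(x*)   = 51.2237

x* = (0.2368, -2.3684, 2.0263), lambda* = (-14.6316)


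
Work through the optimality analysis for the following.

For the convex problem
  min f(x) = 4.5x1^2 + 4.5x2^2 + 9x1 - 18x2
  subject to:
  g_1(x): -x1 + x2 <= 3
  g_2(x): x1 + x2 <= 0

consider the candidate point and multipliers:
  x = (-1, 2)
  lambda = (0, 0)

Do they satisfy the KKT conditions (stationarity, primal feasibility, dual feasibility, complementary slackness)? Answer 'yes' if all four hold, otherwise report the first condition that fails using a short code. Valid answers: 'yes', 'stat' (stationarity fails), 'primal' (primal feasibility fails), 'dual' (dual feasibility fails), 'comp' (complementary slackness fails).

Gradient of f: grad f(x) = Q x + c = (0, 0)
Constraint values g_i(x) = a_i^T x - b_i:
  g_1((-1, 2)) = 0
  g_2((-1, 2)) = 1
Stationarity residual: grad f(x) + sum_i lambda_i a_i = (0, 0)
  -> stationarity OK
Primal feasibility (all g_i <= 0): FAILS
Dual feasibility (all lambda_i >= 0): OK
Complementary slackness (lambda_i * g_i(x) = 0 for all i): OK

Verdict: the first failing condition is primal_feasibility -> primal.

primal


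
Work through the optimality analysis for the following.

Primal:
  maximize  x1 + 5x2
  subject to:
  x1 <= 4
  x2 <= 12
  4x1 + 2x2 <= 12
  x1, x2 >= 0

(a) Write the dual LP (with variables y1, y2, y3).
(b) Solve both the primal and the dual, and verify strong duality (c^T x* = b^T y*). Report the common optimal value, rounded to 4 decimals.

The standard primal-dual pair for 'max c^T x s.t. A x <= b, x >= 0' is:
  Dual:  min b^T y  s.t.  A^T y >= c,  y >= 0.

So the dual LP is:
  minimize  4y1 + 12y2 + 12y3
  subject to:
    y1 + 4y3 >= 1
    y2 + 2y3 >= 5
    y1, y2, y3 >= 0

Solving the primal: x* = (0, 6).
  primal value c^T x* = 30.
Solving the dual: y* = (0, 0, 2.5).
  dual value b^T y* = 30.
Strong duality: c^T x* = b^T y*. Confirmed.

30


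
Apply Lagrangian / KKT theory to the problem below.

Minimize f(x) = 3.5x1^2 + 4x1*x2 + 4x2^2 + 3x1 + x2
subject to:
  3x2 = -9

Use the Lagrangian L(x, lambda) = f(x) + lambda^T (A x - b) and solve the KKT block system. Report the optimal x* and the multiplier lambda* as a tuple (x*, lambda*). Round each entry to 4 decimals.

Form the Lagrangian:
  L(x, lambda) = (1/2) x^T Q x + c^T x + lambda^T (A x - b)
Stationarity (grad_x L = 0): Q x + c + A^T lambda = 0.
Primal feasibility: A x = b.

This gives the KKT block system:
  [ Q   A^T ] [ x     ]   [-c ]
  [ A    0  ] [ lambda ] = [ b ]

Solving the linear system:
  x*      = (1.2857, -3)
  lambda* = (5.9524)
  f(x*)   = 27.2143

x* = (1.2857, -3), lambda* = (5.9524)


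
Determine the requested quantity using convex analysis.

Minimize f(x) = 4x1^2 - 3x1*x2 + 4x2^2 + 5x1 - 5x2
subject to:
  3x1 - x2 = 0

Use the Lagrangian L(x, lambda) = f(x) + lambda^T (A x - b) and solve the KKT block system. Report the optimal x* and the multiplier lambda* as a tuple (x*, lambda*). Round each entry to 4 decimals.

Form the Lagrangian:
  L(x, lambda) = (1/2) x^T Q x + c^T x + lambda^T (A x - b)
Stationarity (grad_x L = 0): Q x + c + A^T lambda = 0.
Primal feasibility: A x = b.

This gives the KKT block system:
  [ Q   A^T ] [ x     ]   [-c ]
  [ A    0  ] [ lambda ] = [ b ]

Solving the linear system:
  x*      = (0.1613, 0.4839)
  lambda* = (-1.6129)
  f(x*)   = -0.8065

x* = (0.1613, 0.4839), lambda* = (-1.6129)


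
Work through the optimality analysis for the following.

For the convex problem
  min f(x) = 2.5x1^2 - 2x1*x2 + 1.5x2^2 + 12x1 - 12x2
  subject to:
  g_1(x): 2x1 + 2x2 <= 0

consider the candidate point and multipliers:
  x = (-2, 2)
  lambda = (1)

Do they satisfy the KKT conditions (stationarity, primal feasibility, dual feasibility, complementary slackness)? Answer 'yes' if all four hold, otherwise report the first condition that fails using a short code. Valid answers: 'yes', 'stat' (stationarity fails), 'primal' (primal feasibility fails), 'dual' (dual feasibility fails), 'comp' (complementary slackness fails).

Gradient of f: grad f(x) = Q x + c = (-2, -2)
Constraint values g_i(x) = a_i^T x - b_i:
  g_1((-2, 2)) = 0
Stationarity residual: grad f(x) + sum_i lambda_i a_i = (0, 0)
  -> stationarity OK
Primal feasibility (all g_i <= 0): OK
Dual feasibility (all lambda_i >= 0): OK
Complementary slackness (lambda_i * g_i(x) = 0 for all i): OK

Verdict: yes, KKT holds.

yes


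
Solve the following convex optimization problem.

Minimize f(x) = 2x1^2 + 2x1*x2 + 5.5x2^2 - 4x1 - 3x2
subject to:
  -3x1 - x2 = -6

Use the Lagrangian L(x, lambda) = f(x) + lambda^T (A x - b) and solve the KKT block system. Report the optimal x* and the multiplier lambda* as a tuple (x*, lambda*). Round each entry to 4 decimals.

Form the Lagrangian:
  L(x, lambda) = (1/2) x^T Q x + c^T x + lambda^T (A x - b)
Stationarity (grad_x L = 0): Q x + c + A^T lambda = 0.
Primal feasibility: A x = b.

This gives the KKT block system:
  [ Q   A^T ] [ x     ]   [-c ]
  [ A    0  ] [ lambda ] = [ b ]

Solving the linear system:
  x*      = (1.989, 0.033)
  lambda* = (1.3407)
  f(x*)   = -0.0055

x* = (1.989, 0.033), lambda* = (1.3407)


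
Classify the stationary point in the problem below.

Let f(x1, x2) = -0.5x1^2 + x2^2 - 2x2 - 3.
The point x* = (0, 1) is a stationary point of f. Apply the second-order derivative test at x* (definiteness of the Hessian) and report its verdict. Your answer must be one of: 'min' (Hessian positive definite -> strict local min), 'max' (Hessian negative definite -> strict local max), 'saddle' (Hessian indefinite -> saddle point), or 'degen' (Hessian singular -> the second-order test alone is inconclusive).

Compute the Hessian H = grad^2 f:
  H = [[-1, 0], [0, 2]]
Verify stationarity: grad f(x*) = H x* + g = (0, 0).
Eigenvalues of H: -1, 2.
Eigenvalues have mixed signs, so H is indefinite -> x* is a saddle point.

saddle


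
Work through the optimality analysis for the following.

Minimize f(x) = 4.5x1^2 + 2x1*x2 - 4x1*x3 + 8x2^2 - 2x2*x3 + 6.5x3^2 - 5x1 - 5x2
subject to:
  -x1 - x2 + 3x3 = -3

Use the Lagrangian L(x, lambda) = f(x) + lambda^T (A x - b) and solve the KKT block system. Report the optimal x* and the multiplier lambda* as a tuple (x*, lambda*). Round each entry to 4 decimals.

Form the Lagrangian:
  L(x, lambda) = (1/2) x^T Q x + c^T x + lambda^T (A x - b)
Stationarity (grad_x L = 0): Q x + c + A^T lambda = 0.
Primal feasibility: A x = b.

This gives the KKT block system:
  [ Q   A^T ] [ x     ]   [-c ]
  [ A    0  ] [ lambda ] = [ b ]

Solving the linear system:
  x*      = (0.6114, 0.4004, -0.6628)
  lambda* = (3.954)
  f(x*)   = 3.4017

x* = (0.6114, 0.4004, -0.6628), lambda* = (3.954)


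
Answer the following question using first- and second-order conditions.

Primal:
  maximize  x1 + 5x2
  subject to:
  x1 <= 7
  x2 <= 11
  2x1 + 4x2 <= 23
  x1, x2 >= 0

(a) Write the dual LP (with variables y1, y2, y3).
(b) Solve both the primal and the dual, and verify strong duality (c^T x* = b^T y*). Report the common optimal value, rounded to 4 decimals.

The standard primal-dual pair for 'max c^T x s.t. A x <= b, x >= 0' is:
  Dual:  min b^T y  s.t.  A^T y >= c,  y >= 0.

So the dual LP is:
  minimize  7y1 + 11y2 + 23y3
  subject to:
    y1 + 2y3 >= 1
    y2 + 4y3 >= 5
    y1, y2, y3 >= 0

Solving the primal: x* = (0, 5.75).
  primal value c^T x* = 28.75.
Solving the dual: y* = (0, 0, 1.25).
  dual value b^T y* = 28.75.
Strong duality: c^T x* = b^T y*. Confirmed.

28.75


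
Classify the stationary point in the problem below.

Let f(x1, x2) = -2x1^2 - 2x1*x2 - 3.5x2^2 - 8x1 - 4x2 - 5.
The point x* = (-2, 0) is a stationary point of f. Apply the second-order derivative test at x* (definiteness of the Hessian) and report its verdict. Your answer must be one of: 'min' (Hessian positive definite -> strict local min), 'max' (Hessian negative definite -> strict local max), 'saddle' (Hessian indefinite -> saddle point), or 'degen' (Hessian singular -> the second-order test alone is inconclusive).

Compute the Hessian H = grad^2 f:
  H = [[-4, -2], [-2, -7]]
Verify stationarity: grad f(x*) = H x* + g = (0, 0).
Eigenvalues of H: -8, -3.
Both eigenvalues < 0, so H is negative definite -> x* is a strict local max.

max


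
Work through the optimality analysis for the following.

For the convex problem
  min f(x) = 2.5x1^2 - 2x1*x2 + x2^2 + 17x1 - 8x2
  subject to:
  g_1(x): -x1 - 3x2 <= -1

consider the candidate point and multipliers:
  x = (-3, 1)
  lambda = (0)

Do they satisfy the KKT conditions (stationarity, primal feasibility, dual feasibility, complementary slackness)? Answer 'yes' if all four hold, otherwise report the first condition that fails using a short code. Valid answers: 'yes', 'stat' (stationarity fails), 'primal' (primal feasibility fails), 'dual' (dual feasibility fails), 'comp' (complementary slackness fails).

Gradient of f: grad f(x) = Q x + c = (0, 0)
Constraint values g_i(x) = a_i^T x - b_i:
  g_1((-3, 1)) = 1
Stationarity residual: grad f(x) + sum_i lambda_i a_i = (0, 0)
  -> stationarity OK
Primal feasibility (all g_i <= 0): FAILS
Dual feasibility (all lambda_i >= 0): OK
Complementary slackness (lambda_i * g_i(x) = 0 for all i): OK

Verdict: the first failing condition is primal_feasibility -> primal.

primal


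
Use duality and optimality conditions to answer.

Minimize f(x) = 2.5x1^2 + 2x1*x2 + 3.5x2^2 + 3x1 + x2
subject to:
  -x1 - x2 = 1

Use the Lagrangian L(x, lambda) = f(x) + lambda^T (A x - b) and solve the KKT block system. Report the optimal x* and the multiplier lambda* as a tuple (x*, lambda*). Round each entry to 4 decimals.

Form the Lagrangian:
  L(x, lambda) = (1/2) x^T Q x + c^T x + lambda^T (A x - b)
Stationarity (grad_x L = 0): Q x + c + A^T lambda = 0.
Primal feasibility: A x = b.

This gives the KKT block system:
  [ Q   A^T ] [ x     ]   [-c ]
  [ A    0  ] [ lambda ] = [ b ]

Solving the linear system:
  x*      = (-0.875, -0.125)
  lambda* = (-1.625)
  f(x*)   = -0.5625

x* = (-0.875, -0.125), lambda* = (-1.625)


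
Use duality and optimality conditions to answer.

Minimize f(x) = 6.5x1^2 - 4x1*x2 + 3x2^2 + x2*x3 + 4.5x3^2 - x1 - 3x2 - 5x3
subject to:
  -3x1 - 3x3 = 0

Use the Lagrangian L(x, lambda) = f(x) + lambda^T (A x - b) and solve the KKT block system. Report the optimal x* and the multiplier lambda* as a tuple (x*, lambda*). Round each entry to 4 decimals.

Form the Lagrangian:
  L(x, lambda) = (1/2) x^T Q x + c^T x + lambda^T (A x - b)
Stationarity (grad_x L = 0): Q x + c + A^T lambda = 0.
Primal feasibility: A x = b.

This gives the KKT block system:
  [ Q   A^T ] [ x     ]   [-c ]
  [ A    0  ] [ lambda ] = [ b ]

Solving the linear system:
  x*      = (-0.0841, 0.4299, 0.0841)
  lambda* = (-1.271)
  f(x*)   = -0.8131

x* = (-0.0841, 0.4299, 0.0841), lambda* = (-1.271)


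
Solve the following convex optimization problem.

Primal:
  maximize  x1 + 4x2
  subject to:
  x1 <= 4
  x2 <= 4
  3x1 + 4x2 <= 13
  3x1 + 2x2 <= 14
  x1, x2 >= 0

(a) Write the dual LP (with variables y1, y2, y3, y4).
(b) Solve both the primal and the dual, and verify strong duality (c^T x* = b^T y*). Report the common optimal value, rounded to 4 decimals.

The standard primal-dual pair for 'max c^T x s.t. A x <= b, x >= 0' is:
  Dual:  min b^T y  s.t.  A^T y >= c,  y >= 0.

So the dual LP is:
  minimize  4y1 + 4y2 + 13y3 + 14y4
  subject to:
    y1 + 3y3 + 3y4 >= 1
    y2 + 4y3 + 2y4 >= 4
    y1, y2, y3, y4 >= 0

Solving the primal: x* = (0, 3.25).
  primal value c^T x* = 13.
Solving the dual: y* = (0, 0, 1, 0).
  dual value b^T y* = 13.
Strong duality: c^T x* = b^T y*. Confirmed.

13


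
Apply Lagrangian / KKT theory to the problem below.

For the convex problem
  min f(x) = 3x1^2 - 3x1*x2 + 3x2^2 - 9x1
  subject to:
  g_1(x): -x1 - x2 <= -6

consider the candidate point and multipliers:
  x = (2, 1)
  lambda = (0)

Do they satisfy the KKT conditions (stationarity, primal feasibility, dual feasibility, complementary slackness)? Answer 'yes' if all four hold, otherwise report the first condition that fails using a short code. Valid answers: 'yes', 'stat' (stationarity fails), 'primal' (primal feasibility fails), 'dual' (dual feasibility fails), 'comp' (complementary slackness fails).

Gradient of f: grad f(x) = Q x + c = (0, 0)
Constraint values g_i(x) = a_i^T x - b_i:
  g_1((2, 1)) = 3
Stationarity residual: grad f(x) + sum_i lambda_i a_i = (0, 0)
  -> stationarity OK
Primal feasibility (all g_i <= 0): FAILS
Dual feasibility (all lambda_i >= 0): OK
Complementary slackness (lambda_i * g_i(x) = 0 for all i): OK

Verdict: the first failing condition is primal_feasibility -> primal.

primal


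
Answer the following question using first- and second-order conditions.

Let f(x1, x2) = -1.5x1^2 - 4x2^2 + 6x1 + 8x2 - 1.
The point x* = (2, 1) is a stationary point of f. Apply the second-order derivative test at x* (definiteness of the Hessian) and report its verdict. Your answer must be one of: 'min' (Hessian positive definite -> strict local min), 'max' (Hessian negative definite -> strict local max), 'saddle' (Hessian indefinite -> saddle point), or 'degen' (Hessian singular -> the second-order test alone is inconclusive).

Compute the Hessian H = grad^2 f:
  H = [[-3, 0], [0, -8]]
Verify stationarity: grad f(x*) = H x* + g = (0, 0).
Eigenvalues of H: -8, -3.
Both eigenvalues < 0, so H is negative definite -> x* is a strict local max.

max


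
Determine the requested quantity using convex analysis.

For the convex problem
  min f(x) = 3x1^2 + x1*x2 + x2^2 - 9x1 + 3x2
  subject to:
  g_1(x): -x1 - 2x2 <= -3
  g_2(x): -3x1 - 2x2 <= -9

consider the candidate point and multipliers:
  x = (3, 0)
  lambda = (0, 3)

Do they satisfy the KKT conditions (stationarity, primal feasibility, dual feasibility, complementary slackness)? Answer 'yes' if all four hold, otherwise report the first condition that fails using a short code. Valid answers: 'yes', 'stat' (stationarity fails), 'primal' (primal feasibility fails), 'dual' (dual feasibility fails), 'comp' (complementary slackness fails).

Gradient of f: grad f(x) = Q x + c = (9, 6)
Constraint values g_i(x) = a_i^T x - b_i:
  g_1((3, 0)) = 0
  g_2((3, 0)) = 0
Stationarity residual: grad f(x) + sum_i lambda_i a_i = (0, 0)
  -> stationarity OK
Primal feasibility (all g_i <= 0): OK
Dual feasibility (all lambda_i >= 0): OK
Complementary slackness (lambda_i * g_i(x) = 0 for all i): OK

Verdict: yes, KKT holds.

yes


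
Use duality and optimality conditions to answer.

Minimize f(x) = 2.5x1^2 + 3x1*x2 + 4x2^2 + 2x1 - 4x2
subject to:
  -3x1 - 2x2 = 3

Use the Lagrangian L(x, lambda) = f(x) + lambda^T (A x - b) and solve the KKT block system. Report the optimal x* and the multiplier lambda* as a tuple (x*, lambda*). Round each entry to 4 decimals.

Form the Lagrangian:
  L(x, lambda) = (1/2) x^T Q x + c^T x + lambda^T (A x - b)
Stationarity (grad_x L = 0): Q x + c + A^T lambda = 0.
Primal feasibility: A x = b.

This gives the KKT block system:
  [ Q   A^T ] [ x     ]   [-c ]
  [ A    0  ] [ lambda ] = [ b ]

Solving the linear system:
  x*      = (-1.5357, 0.8036)
  lambda* = (-1.0893)
  f(x*)   = -1.5089

x* = (-1.5357, 0.8036), lambda* = (-1.0893)


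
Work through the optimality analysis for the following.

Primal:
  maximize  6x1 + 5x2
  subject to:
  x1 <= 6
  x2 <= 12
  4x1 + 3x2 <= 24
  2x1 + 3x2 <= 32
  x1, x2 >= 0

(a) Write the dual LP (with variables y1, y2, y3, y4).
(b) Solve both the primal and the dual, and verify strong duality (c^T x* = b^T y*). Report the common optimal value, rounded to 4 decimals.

The standard primal-dual pair for 'max c^T x s.t. A x <= b, x >= 0' is:
  Dual:  min b^T y  s.t.  A^T y >= c,  y >= 0.

So the dual LP is:
  minimize  6y1 + 12y2 + 24y3 + 32y4
  subject to:
    y1 + 4y3 + 2y4 >= 6
    y2 + 3y3 + 3y4 >= 5
    y1, y2, y3, y4 >= 0

Solving the primal: x* = (0, 8).
  primal value c^T x* = 40.
Solving the dual: y* = (0, 0, 1.6667, 0).
  dual value b^T y* = 40.
Strong duality: c^T x* = b^T y*. Confirmed.

40


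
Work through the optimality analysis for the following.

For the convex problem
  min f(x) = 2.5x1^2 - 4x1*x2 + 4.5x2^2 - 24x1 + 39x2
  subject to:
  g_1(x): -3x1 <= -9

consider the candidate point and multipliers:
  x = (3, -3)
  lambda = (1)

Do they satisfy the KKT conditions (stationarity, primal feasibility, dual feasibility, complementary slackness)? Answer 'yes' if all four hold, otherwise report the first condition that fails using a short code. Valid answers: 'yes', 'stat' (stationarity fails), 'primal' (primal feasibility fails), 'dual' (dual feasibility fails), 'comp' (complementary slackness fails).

Gradient of f: grad f(x) = Q x + c = (3, 0)
Constraint values g_i(x) = a_i^T x - b_i:
  g_1((3, -3)) = 0
Stationarity residual: grad f(x) + sum_i lambda_i a_i = (0, 0)
  -> stationarity OK
Primal feasibility (all g_i <= 0): OK
Dual feasibility (all lambda_i >= 0): OK
Complementary slackness (lambda_i * g_i(x) = 0 for all i): OK

Verdict: yes, KKT holds.

yes


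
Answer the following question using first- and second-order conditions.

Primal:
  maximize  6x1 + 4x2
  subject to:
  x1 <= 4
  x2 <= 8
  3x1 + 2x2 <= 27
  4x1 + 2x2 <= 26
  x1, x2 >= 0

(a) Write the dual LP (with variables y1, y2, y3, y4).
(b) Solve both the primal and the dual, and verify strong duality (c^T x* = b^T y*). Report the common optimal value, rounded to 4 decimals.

The standard primal-dual pair for 'max c^T x s.t. A x <= b, x >= 0' is:
  Dual:  min b^T y  s.t.  A^T y >= c,  y >= 0.

So the dual LP is:
  minimize  4y1 + 8y2 + 27y3 + 26y4
  subject to:
    y1 + 3y3 + 4y4 >= 6
    y2 + 2y3 + 2y4 >= 4
    y1, y2, y3, y4 >= 0

Solving the primal: x* = (2.5, 8).
  primal value c^T x* = 47.
Solving the dual: y* = (0, 1, 0, 1.5).
  dual value b^T y* = 47.
Strong duality: c^T x* = b^T y*. Confirmed.

47


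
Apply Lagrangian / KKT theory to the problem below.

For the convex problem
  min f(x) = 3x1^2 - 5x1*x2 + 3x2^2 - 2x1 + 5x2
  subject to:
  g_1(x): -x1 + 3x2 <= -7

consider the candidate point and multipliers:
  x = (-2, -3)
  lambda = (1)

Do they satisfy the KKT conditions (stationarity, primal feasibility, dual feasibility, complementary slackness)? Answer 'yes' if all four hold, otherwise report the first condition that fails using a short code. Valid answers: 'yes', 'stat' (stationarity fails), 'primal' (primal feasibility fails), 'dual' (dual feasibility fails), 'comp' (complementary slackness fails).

Gradient of f: grad f(x) = Q x + c = (1, -3)
Constraint values g_i(x) = a_i^T x - b_i:
  g_1((-2, -3)) = 0
Stationarity residual: grad f(x) + sum_i lambda_i a_i = (0, 0)
  -> stationarity OK
Primal feasibility (all g_i <= 0): OK
Dual feasibility (all lambda_i >= 0): OK
Complementary slackness (lambda_i * g_i(x) = 0 for all i): OK

Verdict: yes, KKT holds.

yes


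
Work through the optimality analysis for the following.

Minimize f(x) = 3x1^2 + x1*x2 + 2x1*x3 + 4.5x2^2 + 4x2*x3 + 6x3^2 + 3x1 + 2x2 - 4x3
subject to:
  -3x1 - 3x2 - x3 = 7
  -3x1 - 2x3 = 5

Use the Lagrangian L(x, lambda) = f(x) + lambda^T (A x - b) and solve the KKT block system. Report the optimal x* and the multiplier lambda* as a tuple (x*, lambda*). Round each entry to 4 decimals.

Form the Lagrangian:
  L(x, lambda) = (1/2) x^T Q x + c^T x + lambda^T (A x - b)
Stationarity (grad_x L = 0): Q x + c + A^T lambda = 0.
Primal feasibility: A x = b.

This gives the KKT block system:
  [ Q   A^T ] [ x     ]   [-c ]
  [ A    0  ] [ lambda ] = [ b ]

Solving the linear system:
  x*      = (-1.9635, -0.5182, 0.4453)
  lambda* = (-0.9489, -1.854)
  f(x*)   = 3.6022

x* = (-1.9635, -0.5182, 0.4453), lambda* = (-0.9489, -1.854)


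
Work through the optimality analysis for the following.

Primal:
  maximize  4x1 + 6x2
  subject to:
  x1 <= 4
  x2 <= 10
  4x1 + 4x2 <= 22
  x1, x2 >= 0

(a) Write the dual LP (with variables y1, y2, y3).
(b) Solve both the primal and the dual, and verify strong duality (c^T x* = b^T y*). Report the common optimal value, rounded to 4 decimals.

The standard primal-dual pair for 'max c^T x s.t. A x <= b, x >= 0' is:
  Dual:  min b^T y  s.t.  A^T y >= c,  y >= 0.

So the dual LP is:
  minimize  4y1 + 10y2 + 22y3
  subject to:
    y1 + 4y3 >= 4
    y2 + 4y3 >= 6
    y1, y2, y3 >= 0

Solving the primal: x* = (0, 5.5).
  primal value c^T x* = 33.
Solving the dual: y* = (0, 0, 1.5).
  dual value b^T y* = 33.
Strong duality: c^T x* = b^T y*. Confirmed.

33


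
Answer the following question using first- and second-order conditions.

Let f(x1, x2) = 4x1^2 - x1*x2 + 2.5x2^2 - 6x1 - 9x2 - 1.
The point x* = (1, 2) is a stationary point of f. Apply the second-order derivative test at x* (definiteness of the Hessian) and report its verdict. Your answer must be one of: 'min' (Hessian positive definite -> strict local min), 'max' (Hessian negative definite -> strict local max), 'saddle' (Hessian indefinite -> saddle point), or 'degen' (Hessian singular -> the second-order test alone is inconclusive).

Compute the Hessian H = grad^2 f:
  H = [[8, -1], [-1, 5]]
Verify stationarity: grad f(x*) = H x* + g = (0, 0).
Eigenvalues of H: 4.6972, 8.3028.
Both eigenvalues > 0, so H is positive definite -> x* is a strict local min.

min


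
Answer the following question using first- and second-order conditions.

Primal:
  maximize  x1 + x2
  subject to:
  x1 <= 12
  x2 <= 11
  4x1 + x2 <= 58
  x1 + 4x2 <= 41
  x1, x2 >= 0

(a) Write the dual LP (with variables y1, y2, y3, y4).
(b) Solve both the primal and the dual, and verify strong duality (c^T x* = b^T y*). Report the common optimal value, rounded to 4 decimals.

The standard primal-dual pair for 'max c^T x s.t. A x <= b, x >= 0' is:
  Dual:  min b^T y  s.t.  A^T y >= c,  y >= 0.

So the dual LP is:
  minimize  12y1 + 11y2 + 58y3 + 41y4
  subject to:
    y1 + 4y3 + y4 >= 1
    y2 + y3 + 4y4 >= 1
    y1, y2, y3, y4 >= 0

Solving the primal: x* = (12, 7.25).
  primal value c^T x* = 19.25.
Solving the dual: y* = (0.75, 0, 0, 0.25).
  dual value b^T y* = 19.25.
Strong duality: c^T x* = b^T y*. Confirmed.

19.25


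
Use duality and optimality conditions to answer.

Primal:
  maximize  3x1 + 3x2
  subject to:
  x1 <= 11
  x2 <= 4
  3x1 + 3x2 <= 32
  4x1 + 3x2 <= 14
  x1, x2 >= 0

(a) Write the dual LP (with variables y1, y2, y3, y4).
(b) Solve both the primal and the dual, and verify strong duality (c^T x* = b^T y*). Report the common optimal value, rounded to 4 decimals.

The standard primal-dual pair for 'max c^T x s.t. A x <= b, x >= 0' is:
  Dual:  min b^T y  s.t.  A^T y >= c,  y >= 0.

So the dual LP is:
  minimize  11y1 + 4y2 + 32y3 + 14y4
  subject to:
    y1 + 3y3 + 4y4 >= 3
    y2 + 3y3 + 3y4 >= 3
    y1, y2, y3, y4 >= 0

Solving the primal: x* = (0.5, 4).
  primal value c^T x* = 13.5.
Solving the dual: y* = (0, 0.75, 0, 0.75).
  dual value b^T y* = 13.5.
Strong duality: c^T x* = b^T y*. Confirmed.

13.5


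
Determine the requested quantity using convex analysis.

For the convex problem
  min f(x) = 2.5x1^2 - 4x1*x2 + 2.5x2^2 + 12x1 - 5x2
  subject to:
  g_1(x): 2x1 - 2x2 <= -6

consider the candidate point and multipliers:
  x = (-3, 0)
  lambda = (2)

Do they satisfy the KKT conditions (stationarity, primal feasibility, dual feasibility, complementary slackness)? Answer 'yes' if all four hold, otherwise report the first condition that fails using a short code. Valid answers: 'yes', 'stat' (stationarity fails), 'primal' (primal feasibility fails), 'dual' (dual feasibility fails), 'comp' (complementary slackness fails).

Gradient of f: grad f(x) = Q x + c = (-3, 7)
Constraint values g_i(x) = a_i^T x - b_i:
  g_1((-3, 0)) = 0
Stationarity residual: grad f(x) + sum_i lambda_i a_i = (1, 3)
  -> stationarity FAILS
Primal feasibility (all g_i <= 0): OK
Dual feasibility (all lambda_i >= 0): OK
Complementary slackness (lambda_i * g_i(x) = 0 for all i): OK

Verdict: the first failing condition is stationarity -> stat.

stat


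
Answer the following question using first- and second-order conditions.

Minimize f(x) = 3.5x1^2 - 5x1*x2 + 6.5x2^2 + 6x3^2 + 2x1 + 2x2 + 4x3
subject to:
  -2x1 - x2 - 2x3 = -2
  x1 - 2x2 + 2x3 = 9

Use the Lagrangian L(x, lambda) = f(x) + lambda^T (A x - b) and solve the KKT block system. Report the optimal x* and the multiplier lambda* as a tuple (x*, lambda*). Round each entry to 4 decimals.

Form the Lagrangian:
  L(x, lambda) = (1/2) x^T Q x + c^T x + lambda^T (A x - b)
Stationarity (grad_x L = 0): Q x + c + A^T lambda = 0.
Primal feasibility: A x = b.

This gives the KKT block system:
  [ Q   A^T ] [ x     ]   [-c ]
  [ A    0  ] [ lambda ] = [ b ]

Solving the linear system:
  x*      = (0.0939, -2.3646, 2.0884)
  lambda* = (-0.0497, -14.5801)
  f(x*)   = 67.4669

x* = (0.0939, -2.3646, 2.0884), lambda* = (-0.0497, -14.5801)


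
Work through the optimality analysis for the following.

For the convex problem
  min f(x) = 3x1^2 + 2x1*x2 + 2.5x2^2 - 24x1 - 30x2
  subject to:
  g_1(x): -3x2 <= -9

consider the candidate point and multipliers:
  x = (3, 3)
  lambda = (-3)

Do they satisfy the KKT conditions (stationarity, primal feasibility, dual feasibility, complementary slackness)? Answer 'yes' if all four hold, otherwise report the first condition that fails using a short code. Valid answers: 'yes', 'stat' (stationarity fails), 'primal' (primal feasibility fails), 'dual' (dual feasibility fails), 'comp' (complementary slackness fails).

Gradient of f: grad f(x) = Q x + c = (0, -9)
Constraint values g_i(x) = a_i^T x - b_i:
  g_1((3, 3)) = 0
Stationarity residual: grad f(x) + sum_i lambda_i a_i = (0, 0)
  -> stationarity OK
Primal feasibility (all g_i <= 0): OK
Dual feasibility (all lambda_i >= 0): FAILS
Complementary slackness (lambda_i * g_i(x) = 0 for all i): OK

Verdict: the first failing condition is dual_feasibility -> dual.

dual


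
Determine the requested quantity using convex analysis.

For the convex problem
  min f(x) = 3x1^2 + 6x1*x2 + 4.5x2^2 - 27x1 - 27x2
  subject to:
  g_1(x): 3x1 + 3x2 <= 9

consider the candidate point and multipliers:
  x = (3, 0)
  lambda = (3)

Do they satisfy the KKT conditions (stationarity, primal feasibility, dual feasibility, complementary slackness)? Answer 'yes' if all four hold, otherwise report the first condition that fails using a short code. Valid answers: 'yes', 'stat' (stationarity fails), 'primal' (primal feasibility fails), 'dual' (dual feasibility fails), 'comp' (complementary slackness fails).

Gradient of f: grad f(x) = Q x + c = (-9, -9)
Constraint values g_i(x) = a_i^T x - b_i:
  g_1((3, 0)) = 0
Stationarity residual: grad f(x) + sum_i lambda_i a_i = (0, 0)
  -> stationarity OK
Primal feasibility (all g_i <= 0): OK
Dual feasibility (all lambda_i >= 0): OK
Complementary slackness (lambda_i * g_i(x) = 0 for all i): OK

Verdict: yes, KKT holds.

yes


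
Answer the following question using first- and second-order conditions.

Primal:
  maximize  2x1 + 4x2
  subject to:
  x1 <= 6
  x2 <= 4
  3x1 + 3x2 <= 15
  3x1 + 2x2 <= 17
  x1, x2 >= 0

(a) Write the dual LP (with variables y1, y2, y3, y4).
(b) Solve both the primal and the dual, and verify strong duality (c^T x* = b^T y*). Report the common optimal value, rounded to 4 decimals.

The standard primal-dual pair for 'max c^T x s.t. A x <= b, x >= 0' is:
  Dual:  min b^T y  s.t.  A^T y >= c,  y >= 0.

So the dual LP is:
  minimize  6y1 + 4y2 + 15y3 + 17y4
  subject to:
    y1 + 3y3 + 3y4 >= 2
    y2 + 3y3 + 2y4 >= 4
    y1, y2, y3, y4 >= 0

Solving the primal: x* = (1, 4).
  primal value c^T x* = 18.
Solving the dual: y* = (0, 2, 0.6667, 0).
  dual value b^T y* = 18.
Strong duality: c^T x* = b^T y*. Confirmed.

18


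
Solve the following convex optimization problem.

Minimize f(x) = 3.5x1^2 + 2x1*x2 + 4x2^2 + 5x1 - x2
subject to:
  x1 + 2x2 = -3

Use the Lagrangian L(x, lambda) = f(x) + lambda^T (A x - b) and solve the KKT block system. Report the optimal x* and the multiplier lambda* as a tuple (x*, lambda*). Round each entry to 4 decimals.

Form the Lagrangian:
  L(x, lambda) = (1/2) x^T Q x + c^T x + lambda^T (A x - b)
Stationarity (grad_x L = 0): Q x + c + A^T lambda = 0.
Primal feasibility: A x = b.

This gives the KKT block system:
  [ Q   A^T ] [ x     ]   [-c ]
  [ A    0  ] [ lambda ] = [ b ]

Solving the linear system:
  x*      = (-1.2143, -0.8929)
  lambda* = (5.2857)
  f(x*)   = 5.3393

x* = (-1.2143, -0.8929), lambda* = (5.2857)


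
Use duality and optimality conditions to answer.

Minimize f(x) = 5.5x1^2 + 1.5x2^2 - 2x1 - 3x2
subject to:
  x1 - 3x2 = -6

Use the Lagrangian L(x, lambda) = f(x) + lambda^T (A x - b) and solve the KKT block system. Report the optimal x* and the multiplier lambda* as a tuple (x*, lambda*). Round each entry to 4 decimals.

Form the Lagrangian:
  L(x, lambda) = (1/2) x^T Q x + c^T x + lambda^T (A x - b)
Stationarity (grad_x L = 0): Q x + c + A^T lambda = 0.
Primal feasibility: A x = b.

This gives the KKT block system:
  [ Q   A^T ] [ x     ]   [-c ]
  [ A    0  ] [ lambda ] = [ b ]

Solving the linear system:
  x*      = (0.0882, 2.0294)
  lambda* = (1.0294)
  f(x*)   = -0.0441

x* = (0.0882, 2.0294), lambda* = (1.0294)
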